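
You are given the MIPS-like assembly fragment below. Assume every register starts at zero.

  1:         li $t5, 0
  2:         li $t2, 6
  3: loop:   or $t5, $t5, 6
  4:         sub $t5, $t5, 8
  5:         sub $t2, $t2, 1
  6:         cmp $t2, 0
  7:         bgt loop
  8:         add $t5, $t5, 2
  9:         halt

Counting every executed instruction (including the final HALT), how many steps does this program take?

34

after li $t5, 0: $t5=0
after li $t2, 6: $t2=6
after or $t5, $t5, 6: $t5=0|6=6
after sub $t5, $t5, 8: $t5=6-8=-2
after sub $t2, $t2, 1: $t2=6-1=5
cmp $t2, 0  (cmp 5,0)
bgt loop: taken
after or $t5, $t5, 6: $t5=(-2)|6=-2
after sub $t5, $t5, 8: $t5=(-2)-8=-10
after sub $t2, $t2, 1: $t2=5-1=4
cmp $t2, 0  (cmp 4,0)
bgt loop: taken
after or $t5, $t5, 6: $t5=(-10)|6=-10
after sub $t5, $t5, 8: $t5=(-10)-8=-18
after sub $t2, $t2, 1: $t2=4-1=3
cmp $t2, 0  (cmp 3,0)
bgt loop: taken
after or $t5, $t5, 6: $t5=(-18)|6=-18
after sub $t5, $t5, 8: $t5=(-18)-8=-26
after sub $t2, $t2, 1: $t2=3-1=2
cmp $t2, 0  (cmp 2,0)
bgt loop: taken
after or $t5, $t5, 6: $t5=(-26)|6=-26
after sub $t5, $t5, 8: $t5=(-26)-8=-34
after sub $t2, $t2, 1: $t2=2-1=1
cmp $t2, 0  (cmp 1,0)
bgt loop: taken
after or $t5, $t5, 6: $t5=(-34)|6=-34
after sub $t5, $t5, 8: $t5=(-34)-8=-42
after sub $t2, $t2, 1: $t2=1-1=0
cmp $t2, 0  (cmp 0,0)
bgt loop: not taken
after add $t5, $t5, 2: $t5=(-42)+2=-40
halt.
Total executed instructions: 34.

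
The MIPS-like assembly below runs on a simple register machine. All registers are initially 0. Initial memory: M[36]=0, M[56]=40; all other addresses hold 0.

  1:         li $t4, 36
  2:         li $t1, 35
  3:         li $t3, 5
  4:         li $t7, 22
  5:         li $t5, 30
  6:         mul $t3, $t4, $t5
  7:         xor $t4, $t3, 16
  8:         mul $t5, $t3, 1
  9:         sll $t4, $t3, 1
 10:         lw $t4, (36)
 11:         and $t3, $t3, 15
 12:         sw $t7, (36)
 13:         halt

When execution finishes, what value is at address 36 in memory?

22

after li $t4, 36: $t4=36
after li $t1, 35: $t1=35
after li $t3, 5: $t3=5
after li $t7, 22: $t7=22
after li $t5, 30: $t5=30
after mul $t3, $t4, $t5: $t3=36*30=1080
after xor $t4, $t3, 16: $t4=1080^16=1064
after mul $t5, $t3, 1: $t5=1080*1=1080
after sll $t4, $t3, 1: $t4=1080<<1=2160
after lw $t4, (36): $t4=M[36]=0
after and $t3, $t3, 15: $t3=1080&15=8
sw $t7, (36) → M[36]=22
halt.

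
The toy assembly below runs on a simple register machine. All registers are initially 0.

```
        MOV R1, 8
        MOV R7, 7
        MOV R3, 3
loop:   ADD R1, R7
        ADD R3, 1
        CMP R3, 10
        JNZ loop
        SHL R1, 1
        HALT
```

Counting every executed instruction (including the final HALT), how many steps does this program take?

R1=8
R7=7
R3=3
R1=8+7=15
R3=3+1=4
CMP R3, 10  (cmp 4,10)
JNZ loop: taken
R1=15+7=22
R3=4+1=5
CMP R3, 10  (cmp 5,10)
JNZ loop: taken
R1=22+7=29
R3=5+1=6
CMP R3, 10  (cmp 6,10)
JNZ loop: taken
R1=29+7=36
R3=6+1=7
CMP R3, 10  (cmp 7,10)
JNZ loop: taken
R1=36+7=43
R3=7+1=8
CMP R3, 10  (cmp 8,10)
JNZ loop: taken
R1=43+7=50
R3=8+1=9
CMP R3, 10  (cmp 9,10)
JNZ loop: taken
R1=50+7=57
R3=9+1=10
CMP R3, 10  (cmp 10,10)
JNZ loop: not taken
R1=57<<1=114
halt.
Total executed instructions: 33.

33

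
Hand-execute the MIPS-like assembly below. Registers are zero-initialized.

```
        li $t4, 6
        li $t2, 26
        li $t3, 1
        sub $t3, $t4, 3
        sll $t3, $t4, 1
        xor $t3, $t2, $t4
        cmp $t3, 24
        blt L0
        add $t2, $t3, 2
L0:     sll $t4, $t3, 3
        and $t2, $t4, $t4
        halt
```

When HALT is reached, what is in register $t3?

28

li $t4, 6 → $t4=6
li $t2, 26 → $t2=26
li $t3, 1 → $t3=1
sub $t3, $t4, 3 → $t3=6-3=3
sll $t3, $t4, 1 → $t3=6<<1=12
xor $t3, $t2, $t4 → $t3=26^6=28
cmp $t3, 24  (cmp 28,24)
blt L0: not taken
add $t2, $t3, 2 → $t2=28+2=30
sll $t4, $t3, 3 → $t4=28<<3=224
and $t2, $t4, $t4 → $t2=224&224=224
halt.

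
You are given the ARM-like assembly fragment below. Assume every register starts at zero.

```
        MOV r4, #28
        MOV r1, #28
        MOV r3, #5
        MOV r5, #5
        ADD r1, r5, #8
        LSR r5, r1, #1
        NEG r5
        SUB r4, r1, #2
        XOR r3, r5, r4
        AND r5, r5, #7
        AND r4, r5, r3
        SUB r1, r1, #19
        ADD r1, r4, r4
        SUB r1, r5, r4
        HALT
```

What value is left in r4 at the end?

0

MOV r4, #28 → r4=28
MOV r1, #28 → r1=28
MOV r3, #5 → r3=5
MOV r5, #5 → r5=5
ADD r1, r5, #8 → r1=5+8=13
LSR r5, r1, #1 → r5=13>>1=6
NEG r5 → r5=-(6)=-6
SUB r4, r1, #2 → r4=13-2=11
XOR r3, r5, r4 → r3=(-6)^11=-15
AND r5, r5, #7 → r5=(-6)&7=2
AND r4, r5, r3 → r4=2&(-15)=0
SUB r1, r1, #19 → r1=13-19=-6
ADD r1, r4, r4 → r1=0+0=0
SUB r1, r5, r4 → r1=2-0=2
halt.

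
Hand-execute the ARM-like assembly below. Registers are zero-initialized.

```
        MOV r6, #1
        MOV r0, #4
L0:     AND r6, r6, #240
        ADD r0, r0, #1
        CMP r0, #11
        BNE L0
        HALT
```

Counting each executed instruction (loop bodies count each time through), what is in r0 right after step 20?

after MOV r6, #1: r6=1
after MOV r0, #4: r0=4
after AND r6, r6, #240: r6=1&240=0
after ADD r0, r0, #1: r0=4+1=5
CMP r0, #11  (cmp 5,11)
BNE L0: taken
after AND r6, r6, #240: r6=0&240=0
after ADD r0, r0, #1: r0=5+1=6
CMP r0, #11  (cmp 6,11)
BNE L0: taken
after AND r6, r6, #240: r6=0&240=0
after ADD r0, r0, #1: r0=6+1=7
CMP r0, #11  (cmp 7,11)
BNE L0: taken
after AND r6, r6, #240: r6=0&240=0
after ADD r0, r0, #1: r0=7+1=8
CMP r0, #11  (cmp 8,11)
BNE L0: taken
after AND r6, r6, #240: r6=0&240=0
after ADD r0, r0, #1: r0=8+1=9
After step 20: r0 = 9.

9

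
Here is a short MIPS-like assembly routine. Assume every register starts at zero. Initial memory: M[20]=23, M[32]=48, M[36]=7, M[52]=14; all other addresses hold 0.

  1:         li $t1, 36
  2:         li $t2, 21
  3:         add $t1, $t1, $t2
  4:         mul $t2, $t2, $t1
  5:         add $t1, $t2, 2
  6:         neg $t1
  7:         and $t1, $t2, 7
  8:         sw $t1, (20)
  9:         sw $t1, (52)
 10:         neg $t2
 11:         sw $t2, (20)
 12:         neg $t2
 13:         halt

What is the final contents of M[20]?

-1197

li $t1, 36 → $t1=36
li $t2, 21 → $t2=21
add $t1, $t1, $t2 → $t1=36+21=57
mul $t2, $t2, $t1 → $t2=21*57=1197
add $t1, $t2, 2 → $t1=1197+2=1199
neg $t1 → $t1=-(1199)=-1199
and $t1, $t2, 7 → $t1=1197&7=5
sw $t1, (20) → M[20]=5
sw $t1, (52) → M[52]=5
neg $t2 → $t2=-(1197)=-1197
sw $t2, (20) → M[20]=-1197
neg $t2 → $t2=-(-1197)=1197
halt.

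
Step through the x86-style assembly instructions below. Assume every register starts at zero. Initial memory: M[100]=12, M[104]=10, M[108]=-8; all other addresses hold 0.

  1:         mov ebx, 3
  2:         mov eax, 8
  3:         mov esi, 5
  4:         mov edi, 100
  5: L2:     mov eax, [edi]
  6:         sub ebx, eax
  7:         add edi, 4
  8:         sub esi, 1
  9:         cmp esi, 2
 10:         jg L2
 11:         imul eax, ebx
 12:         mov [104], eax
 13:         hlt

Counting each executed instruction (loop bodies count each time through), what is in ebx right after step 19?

-11

after mov ebx, 3: ebx=3
after mov eax, 8: eax=8
after mov esi, 5: esi=5
after mov edi, 100: edi=100
after mov eax, [edi]: eax=M[100]=12
after sub ebx, eax: ebx=3-12=-9
after add edi, 4: edi=100+4=104
after sub esi, 1: esi=5-1=4
cmp esi, 2  (cmp 4,2)
jg L2: taken
after mov eax, [edi]: eax=M[104]=10
after sub ebx, eax: ebx=(-9)-10=-19
after add edi, 4: edi=104+4=108
after sub esi, 1: esi=4-1=3
cmp esi, 2  (cmp 3,2)
jg L2: taken
after mov eax, [edi]: eax=M[108]=-8
after sub ebx, eax: ebx=(-19)-(-8)=-11
after add edi, 4: edi=108+4=112
After step 19: ebx = -11.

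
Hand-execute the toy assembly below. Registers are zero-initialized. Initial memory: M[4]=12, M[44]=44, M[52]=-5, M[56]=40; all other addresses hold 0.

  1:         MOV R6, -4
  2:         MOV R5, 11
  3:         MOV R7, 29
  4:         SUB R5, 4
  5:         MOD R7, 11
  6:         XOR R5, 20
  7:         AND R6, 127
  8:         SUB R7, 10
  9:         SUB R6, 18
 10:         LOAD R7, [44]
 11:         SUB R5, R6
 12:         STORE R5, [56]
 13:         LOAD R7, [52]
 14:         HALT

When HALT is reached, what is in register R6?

106

after MOV R6, -4: R6=-4
after MOV R5, 11: R5=11
after MOV R7, 29: R7=29
after SUB R5, 4: R5=11-4=7
after MOD R7, 11: R7=29%11=7
after XOR R5, 20: R5=7^20=19
after AND R6, 127: R6=(-4)&127=124
after SUB R7, 10: R7=7-10=-3
after SUB R6, 18: R6=124-18=106
after LOAD R7, [44]: R7=M[44]=44
after SUB R5, R6: R5=19-106=-87
STORE R5, [56] → M[56]=-87
after LOAD R7, [52]: R7=M[52]=-5
halt.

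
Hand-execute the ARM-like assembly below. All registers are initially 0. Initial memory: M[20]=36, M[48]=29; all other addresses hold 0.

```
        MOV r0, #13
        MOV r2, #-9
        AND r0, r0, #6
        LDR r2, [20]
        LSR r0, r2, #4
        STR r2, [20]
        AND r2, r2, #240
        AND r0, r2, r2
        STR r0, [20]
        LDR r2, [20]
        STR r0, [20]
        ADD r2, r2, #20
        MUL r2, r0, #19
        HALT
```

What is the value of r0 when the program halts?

after MOV r0, #13: r0=13
after MOV r2, #-9: r2=-9
after AND r0, r0, #6: r0=13&6=4
after LDR r2, [20]: r2=M[20]=36
after LSR r0, r2, #4: r0=36>>4=2
STR r2, [20] → M[20]=36
after AND r2, r2, #240: r2=36&240=32
after AND r0, r2, r2: r0=32&32=32
STR r0, [20] → M[20]=32
after LDR r2, [20]: r2=M[20]=32
STR r0, [20] → M[20]=32
after ADD r2, r2, #20: r2=32+20=52
after MUL r2, r0, #19: r2=32*19=608
halt.

32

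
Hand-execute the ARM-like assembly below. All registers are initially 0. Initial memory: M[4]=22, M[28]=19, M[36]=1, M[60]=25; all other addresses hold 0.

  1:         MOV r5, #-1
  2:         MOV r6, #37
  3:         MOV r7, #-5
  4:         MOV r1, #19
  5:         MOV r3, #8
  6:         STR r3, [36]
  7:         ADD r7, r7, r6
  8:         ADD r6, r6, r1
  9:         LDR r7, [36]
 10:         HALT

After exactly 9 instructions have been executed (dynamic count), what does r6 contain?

56

MOV r5, #-1 → r5=-1
MOV r6, #37 → r6=37
MOV r7, #-5 → r7=-5
MOV r1, #19 → r1=19
MOV r3, #8 → r3=8
STR r3, [36] → M[36]=8
ADD r7, r7, r6 → r7=(-5)+37=32
ADD r6, r6, r1 → r6=37+19=56
LDR r7, [36] → r7=M[36]=8
After step 9: r6 = 56.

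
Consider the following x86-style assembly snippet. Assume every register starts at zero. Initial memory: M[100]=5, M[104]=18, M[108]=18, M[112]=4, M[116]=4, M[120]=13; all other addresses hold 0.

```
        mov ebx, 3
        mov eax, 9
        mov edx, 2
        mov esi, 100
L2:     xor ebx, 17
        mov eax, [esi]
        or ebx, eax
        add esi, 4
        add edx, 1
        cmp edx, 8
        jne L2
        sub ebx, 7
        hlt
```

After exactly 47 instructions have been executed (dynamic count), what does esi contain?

ebx=3
eax=9
edx=2
esi=100
ebx=3^17=18
eax=M[100]=5
ebx=18|5=23
esi=100+4=104
edx=2+1=3
cmp edx, 8  (cmp 3,8)
jne L2: taken
ebx=23^17=6
eax=M[104]=18
ebx=6|18=22
esi=104+4=108
edx=3+1=4
cmp edx, 8  (cmp 4,8)
jne L2: taken
ebx=22^17=7
eax=M[108]=18
ebx=7|18=23
esi=108+4=112
edx=4+1=5
cmp edx, 8  (cmp 5,8)
jne L2: taken
ebx=23^17=6
eax=M[112]=4
ebx=6|4=6
esi=112+4=116
edx=5+1=6
cmp edx, 8  (cmp 6,8)
jne L2: taken
ebx=6^17=23
eax=M[116]=4
ebx=23|4=23
esi=116+4=120
edx=6+1=7
cmp edx, 8  (cmp 7,8)
jne L2: taken
ebx=23^17=6
eax=M[120]=13
ebx=6|13=15
esi=120+4=124
edx=7+1=8
cmp edx, 8  (cmp 8,8)
jne L2: not taken
ebx=15-7=8
After step 47: esi = 124.

124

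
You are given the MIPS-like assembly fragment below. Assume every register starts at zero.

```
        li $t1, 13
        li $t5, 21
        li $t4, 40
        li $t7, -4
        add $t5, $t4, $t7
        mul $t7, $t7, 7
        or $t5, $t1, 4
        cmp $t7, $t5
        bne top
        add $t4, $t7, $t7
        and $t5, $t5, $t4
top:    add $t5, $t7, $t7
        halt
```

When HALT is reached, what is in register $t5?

$t1=13
$t5=21
$t4=40
$t7=-4
$t5=40+(-4)=36
$t7=(-4)*7=-28
$t5=13|4=13
cmp $t7, $t5  (cmp -28,13)
bne top: taken
$t5=(-28)+(-28)=-56
halt.

-56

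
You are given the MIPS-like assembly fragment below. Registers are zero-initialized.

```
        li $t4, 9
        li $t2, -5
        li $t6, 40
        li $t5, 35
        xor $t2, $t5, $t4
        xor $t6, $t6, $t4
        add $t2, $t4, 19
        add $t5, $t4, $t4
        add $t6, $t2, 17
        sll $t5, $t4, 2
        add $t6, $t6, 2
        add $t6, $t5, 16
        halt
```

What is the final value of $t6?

52

li $t4, 9 → $t4=9
li $t2, -5 → $t2=-5
li $t6, 40 → $t6=40
li $t5, 35 → $t5=35
xor $t2, $t5, $t4 → $t2=35^9=42
xor $t6, $t6, $t4 → $t6=40^9=33
add $t2, $t4, 19 → $t2=9+19=28
add $t5, $t4, $t4 → $t5=9+9=18
add $t6, $t2, 17 → $t6=28+17=45
sll $t5, $t4, 2 → $t5=9<<2=36
add $t6, $t6, 2 → $t6=45+2=47
add $t6, $t5, 16 → $t6=36+16=52
halt.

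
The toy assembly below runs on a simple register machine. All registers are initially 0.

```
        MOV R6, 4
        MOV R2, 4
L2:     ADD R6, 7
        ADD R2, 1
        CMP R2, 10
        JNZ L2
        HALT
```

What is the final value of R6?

46

MOV R6, 4 → R6=4
MOV R2, 4 → R2=4
ADD R6, 7 → R6=4+7=11
ADD R2, 1 → R2=4+1=5
CMP R2, 10  (cmp 5,10)
JNZ L2: taken
ADD R6, 7 → R6=11+7=18
ADD R2, 1 → R2=5+1=6
CMP R2, 10  (cmp 6,10)
JNZ L2: taken
ADD R6, 7 → R6=18+7=25
ADD R2, 1 → R2=6+1=7
CMP R2, 10  (cmp 7,10)
JNZ L2: taken
ADD R6, 7 → R6=25+7=32
ADD R2, 1 → R2=7+1=8
CMP R2, 10  (cmp 8,10)
JNZ L2: taken
ADD R6, 7 → R6=32+7=39
ADD R2, 1 → R2=8+1=9
CMP R2, 10  (cmp 9,10)
JNZ L2: taken
ADD R6, 7 → R6=39+7=46
ADD R2, 1 → R2=9+1=10
CMP R2, 10  (cmp 10,10)
JNZ L2: not taken
halt.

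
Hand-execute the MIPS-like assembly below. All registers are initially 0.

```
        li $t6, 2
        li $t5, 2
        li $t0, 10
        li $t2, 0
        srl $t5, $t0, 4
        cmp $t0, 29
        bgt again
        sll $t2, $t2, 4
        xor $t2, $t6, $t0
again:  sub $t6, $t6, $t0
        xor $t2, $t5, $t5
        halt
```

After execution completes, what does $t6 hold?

after li $t6, 2: $t6=2
after li $t5, 2: $t5=2
after li $t0, 10: $t0=10
after li $t2, 0: $t2=0
after srl $t5, $t0, 4: $t5=10>>4=0
cmp $t0, 29  (cmp 10,29)
bgt again: not taken
after sll $t2, $t2, 4: $t2=0<<4=0
after xor $t2, $t6, $t0: $t2=2^10=8
after sub $t6, $t6, $t0: $t6=2-10=-8
after xor $t2, $t5, $t5: $t2=0^0=0
halt.

-8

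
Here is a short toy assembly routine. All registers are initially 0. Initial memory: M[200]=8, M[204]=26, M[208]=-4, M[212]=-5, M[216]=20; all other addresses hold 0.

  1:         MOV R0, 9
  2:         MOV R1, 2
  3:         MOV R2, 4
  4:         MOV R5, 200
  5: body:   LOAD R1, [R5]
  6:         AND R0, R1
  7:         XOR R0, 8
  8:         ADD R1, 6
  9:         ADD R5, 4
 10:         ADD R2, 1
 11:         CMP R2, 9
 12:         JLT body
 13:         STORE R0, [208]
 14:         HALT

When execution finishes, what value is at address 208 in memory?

after MOV R0, 9: R0=9
after MOV R1, 2: R1=2
after MOV R2, 4: R2=4
after MOV R5, 200: R5=200
after LOAD R1, [R5]: R1=M[200]=8
after AND R0, R1: R0=9&8=8
after XOR R0, 8: R0=8^8=0
after ADD R1, 6: R1=8+6=14
after ADD R5, 4: R5=200+4=204
after ADD R2, 1: R2=4+1=5
CMP R2, 9  (cmp 5,9)
JLT body: taken
after LOAD R1, [R5]: R1=M[204]=26
after AND R0, R1: R0=0&26=0
after XOR R0, 8: R0=0^8=8
after ADD R1, 6: R1=26+6=32
after ADD R5, 4: R5=204+4=208
after ADD R2, 1: R2=5+1=6
CMP R2, 9  (cmp 6,9)
JLT body: taken
after LOAD R1, [R5]: R1=M[208]=-4
after AND R0, R1: R0=8&(-4)=8
after XOR R0, 8: R0=8^8=0
after ADD R1, 6: R1=(-4)+6=2
after ADD R5, 4: R5=208+4=212
after ADD R2, 1: R2=6+1=7
CMP R2, 9  (cmp 7,9)
JLT body: taken
after LOAD R1, [R5]: R1=M[212]=-5
after AND R0, R1: R0=0&(-5)=0
after XOR R0, 8: R0=0^8=8
after ADD R1, 6: R1=(-5)+6=1
after ADD R5, 4: R5=212+4=216
after ADD R2, 1: R2=7+1=8
CMP R2, 9  (cmp 8,9)
JLT body: taken
after LOAD R1, [R5]: R1=M[216]=20
after AND R0, R1: R0=8&20=0
after XOR R0, 8: R0=0^8=8
after ADD R1, 6: R1=20+6=26
after ADD R5, 4: R5=216+4=220
after ADD R2, 1: R2=8+1=9
CMP R2, 9  (cmp 9,9)
JLT body: not taken
STORE R0, [208] → M[208]=8
halt.

8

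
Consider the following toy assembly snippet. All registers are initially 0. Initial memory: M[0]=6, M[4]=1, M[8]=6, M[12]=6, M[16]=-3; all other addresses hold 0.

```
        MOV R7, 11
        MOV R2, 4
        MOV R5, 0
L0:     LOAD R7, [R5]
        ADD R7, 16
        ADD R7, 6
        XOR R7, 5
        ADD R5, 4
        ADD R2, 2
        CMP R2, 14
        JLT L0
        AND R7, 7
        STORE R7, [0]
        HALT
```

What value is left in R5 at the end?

MOV R7, 11 → R7=11
MOV R2, 4 → R2=4
MOV R5, 0 → R5=0
LOAD R7, [R5] → R7=M[0]=6
ADD R7, 16 → R7=6+16=22
ADD R7, 6 → R7=22+6=28
XOR R7, 5 → R7=28^5=25
ADD R5, 4 → R5=0+4=4
ADD R2, 2 → R2=4+2=6
CMP R2, 14  (cmp 6,14)
JLT L0: taken
LOAD R7, [R5] → R7=M[4]=1
ADD R7, 16 → R7=1+16=17
ADD R7, 6 → R7=17+6=23
XOR R7, 5 → R7=23^5=18
ADD R5, 4 → R5=4+4=8
ADD R2, 2 → R2=6+2=8
CMP R2, 14  (cmp 8,14)
JLT L0: taken
LOAD R7, [R5] → R7=M[8]=6
ADD R7, 16 → R7=6+16=22
ADD R7, 6 → R7=22+6=28
XOR R7, 5 → R7=28^5=25
ADD R5, 4 → R5=8+4=12
ADD R2, 2 → R2=8+2=10
CMP R2, 14  (cmp 10,14)
JLT L0: taken
LOAD R7, [R5] → R7=M[12]=6
ADD R7, 16 → R7=6+16=22
ADD R7, 6 → R7=22+6=28
XOR R7, 5 → R7=28^5=25
ADD R5, 4 → R5=12+4=16
ADD R2, 2 → R2=10+2=12
CMP R2, 14  (cmp 12,14)
JLT L0: taken
LOAD R7, [R5] → R7=M[16]=-3
ADD R7, 16 → R7=(-3)+16=13
ADD R7, 6 → R7=13+6=19
XOR R7, 5 → R7=19^5=22
ADD R5, 4 → R5=16+4=20
ADD R2, 2 → R2=12+2=14
CMP R2, 14  (cmp 14,14)
JLT L0: not taken
AND R7, 7 → R7=22&7=6
STORE R7, [0] → M[0]=6
halt.

20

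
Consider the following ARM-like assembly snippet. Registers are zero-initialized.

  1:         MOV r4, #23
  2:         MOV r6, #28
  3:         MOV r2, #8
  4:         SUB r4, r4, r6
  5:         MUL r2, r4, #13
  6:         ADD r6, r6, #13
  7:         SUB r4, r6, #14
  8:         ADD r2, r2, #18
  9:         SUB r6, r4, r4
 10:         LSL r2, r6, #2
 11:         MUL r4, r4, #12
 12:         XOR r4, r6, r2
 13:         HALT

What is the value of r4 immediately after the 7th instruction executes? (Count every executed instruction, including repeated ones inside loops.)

MOV r4, #23 → r4=23
MOV r6, #28 → r6=28
MOV r2, #8 → r2=8
SUB r4, r4, r6 → r4=23-28=-5
MUL r2, r4, #13 → r2=(-5)*13=-65
ADD r6, r6, #13 → r6=28+13=41
SUB r4, r6, #14 → r4=41-14=27
After step 7: r4 = 27.

27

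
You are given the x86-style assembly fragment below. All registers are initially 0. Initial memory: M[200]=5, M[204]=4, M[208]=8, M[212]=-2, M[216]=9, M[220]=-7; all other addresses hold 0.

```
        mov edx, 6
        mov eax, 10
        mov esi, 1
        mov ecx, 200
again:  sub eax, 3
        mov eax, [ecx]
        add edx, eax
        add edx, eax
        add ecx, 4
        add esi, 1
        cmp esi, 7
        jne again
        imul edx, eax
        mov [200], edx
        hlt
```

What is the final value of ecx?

after mov edx, 6: edx=6
after mov eax, 10: eax=10
after mov esi, 1: esi=1
after mov ecx, 200: ecx=200
after sub eax, 3: eax=10-3=7
after mov eax, [ecx]: eax=M[200]=5
after add edx, eax: edx=6+5=11
after add edx, eax: edx=11+5=16
after add ecx, 4: ecx=200+4=204
after add esi, 1: esi=1+1=2
cmp esi, 7  (cmp 2,7)
jne again: taken
after sub eax, 3: eax=5-3=2
after mov eax, [ecx]: eax=M[204]=4
after add edx, eax: edx=16+4=20
after add edx, eax: edx=20+4=24
after add ecx, 4: ecx=204+4=208
after add esi, 1: esi=2+1=3
cmp esi, 7  (cmp 3,7)
jne again: taken
after sub eax, 3: eax=4-3=1
after mov eax, [ecx]: eax=M[208]=8
after add edx, eax: edx=24+8=32
after add edx, eax: edx=32+8=40
after add ecx, 4: ecx=208+4=212
after add esi, 1: esi=3+1=4
cmp esi, 7  (cmp 4,7)
jne again: taken
after sub eax, 3: eax=8-3=5
after mov eax, [ecx]: eax=M[212]=-2
after add edx, eax: edx=40+(-2)=38
after add edx, eax: edx=38+(-2)=36
after add ecx, 4: ecx=212+4=216
after add esi, 1: esi=4+1=5
cmp esi, 7  (cmp 5,7)
jne again: taken
after sub eax, 3: eax=(-2)-3=-5
after mov eax, [ecx]: eax=M[216]=9
after add edx, eax: edx=36+9=45
after add edx, eax: edx=45+9=54
after add ecx, 4: ecx=216+4=220
after add esi, 1: esi=5+1=6
cmp esi, 7  (cmp 6,7)
jne again: taken
after sub eax, 3: eax=9-3=6
after mov eax, [ecx]: eax=M[220]=-7
after add edx, eax: edx=54+(-7)=47
after add edx, eax: edx=47+(-7)=40
after add ecx, 4: ecx=220+4=224
after add esi, 1: esi=6+1=7
cmp esi, 7  (cmp 7,7)
jne again: not taken
after imul edx, eax: edx=40*(-7)=-280
mov [200], edx → M[200]=-280
halt.

224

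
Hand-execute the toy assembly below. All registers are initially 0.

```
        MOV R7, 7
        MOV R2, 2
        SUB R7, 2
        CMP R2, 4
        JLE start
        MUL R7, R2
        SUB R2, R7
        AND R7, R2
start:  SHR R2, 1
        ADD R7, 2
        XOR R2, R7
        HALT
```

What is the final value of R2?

after MOV R7, 7: R7=7
after MOV R2, 2: R2=2
after SUB R7, 2: R7=7-2=5
CMP R2, 4  (cmp 2,4)
JLE start: taken
after SHR R2, 1: R2=2>>1=1
after ADD R7, 2: R7=5+2=7
after XOR R2, R7: R2=1^7=6
halt.

6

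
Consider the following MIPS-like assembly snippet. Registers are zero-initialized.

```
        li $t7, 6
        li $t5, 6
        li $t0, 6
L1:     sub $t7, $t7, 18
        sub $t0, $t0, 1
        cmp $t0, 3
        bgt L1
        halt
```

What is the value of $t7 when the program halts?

after li $t7, 6: $t7=6
after li $t5, 6: $t5=6
after li $t0, 6: $t0=6
after sub $t7, $t7, 18: $t7=6-18=-12
after sub $t0, $t0, 1: $t0=6-1=5
cmp $t0, 3  (cmp 5,3)
bgt L1: taken
after sub $t7, $t7, 18: $t7=(-12)-18=-30
after sub $t0, $t0, 1: $t0=5-1=4
cmp $t0, 3  (cmp 4,3)
bgt L1: taken
after sub $t7, $t7, 18: $t7=(-30)-18=-48
after sub $t0, $t0, 1: $t0=4-1=3
cmp $t0, 3  (cmp 3,3)
bgt L1: not taken
halt.

-48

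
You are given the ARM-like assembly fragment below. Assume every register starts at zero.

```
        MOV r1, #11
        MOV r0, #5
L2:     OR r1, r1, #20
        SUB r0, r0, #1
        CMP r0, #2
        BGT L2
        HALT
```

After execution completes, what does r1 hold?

r1=11
r0=5
r1=11|20=31
r0=5-1=4
CMP r0, #2  (cmp 4,2)
BGT L2: taken
r1=31|20=31
r0=4-1=3
CMP r0, #2  (cmp 3,2)
BGT L2: taken
r1=31|20=31
r0=3-1=2
CMP r0, #2  (cmp 2,2)
BGT L2: not taken
halt.

31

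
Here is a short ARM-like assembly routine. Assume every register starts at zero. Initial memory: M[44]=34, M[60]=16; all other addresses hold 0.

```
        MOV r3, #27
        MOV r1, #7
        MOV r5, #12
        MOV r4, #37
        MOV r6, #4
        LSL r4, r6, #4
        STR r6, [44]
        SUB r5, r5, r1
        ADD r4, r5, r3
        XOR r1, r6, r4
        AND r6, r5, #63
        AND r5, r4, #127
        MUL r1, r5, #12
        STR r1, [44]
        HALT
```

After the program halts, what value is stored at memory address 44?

after MOV r3, #27: r3=27
after MOV r1, #7: r1=7
after MOV r5, #12: r5=12
after MOV r4, #37: r4=37
after MOV r6, #4: r6=4
after LSL r4, r6, #4: r4=4<<4=64
STR r6, [44] → M[44]=4
after SUB r5, r5, r1: r5=12-7=5
after ADD r4, r5, r3: r4=5+27=32
after XOR r1, r6, r4: r1=4^32=36
after AND r6, r5, #63: r6=5&63=5
after AND r5, r4, #127: r5=32&127=32
after MUL r1, r5, #12: r1=32*12=384
STR r1, [44] → M[44]=384
halt.

384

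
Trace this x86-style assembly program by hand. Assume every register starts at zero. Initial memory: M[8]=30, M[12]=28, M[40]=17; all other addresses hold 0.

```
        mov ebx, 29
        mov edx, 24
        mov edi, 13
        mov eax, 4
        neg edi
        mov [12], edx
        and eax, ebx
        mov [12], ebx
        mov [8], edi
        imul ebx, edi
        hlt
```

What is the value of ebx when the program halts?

after mov ebx, 29: ebx=29
after mov edx, 24: edx=24
after mov edi, 13: edi=13
after mov eax, 4: eax=4
after neg edi: edi=-(13)=-13
mov [12], edx → M[12]=24
after and eax, ebx: eax=4&29=4
mov [12], ebx → M[12]=29
mov [8], edi → M[8]=-13
after imul ebx, edi: ebx=29*(-13)=-377
halt.

-377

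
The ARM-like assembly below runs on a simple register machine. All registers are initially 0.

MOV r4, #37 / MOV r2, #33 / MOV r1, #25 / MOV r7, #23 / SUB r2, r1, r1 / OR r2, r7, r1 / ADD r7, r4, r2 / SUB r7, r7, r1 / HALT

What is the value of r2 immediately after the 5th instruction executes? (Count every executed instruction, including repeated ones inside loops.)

after MOV r4, #37: r4=37
after MOV r2, #33: r2=33
after MOV r1, #25: r1=25
after MOV r7, #23: r7=23
after SUB r2, r1, r1: r2=25-25=0
After step 5: r2 = 0.

0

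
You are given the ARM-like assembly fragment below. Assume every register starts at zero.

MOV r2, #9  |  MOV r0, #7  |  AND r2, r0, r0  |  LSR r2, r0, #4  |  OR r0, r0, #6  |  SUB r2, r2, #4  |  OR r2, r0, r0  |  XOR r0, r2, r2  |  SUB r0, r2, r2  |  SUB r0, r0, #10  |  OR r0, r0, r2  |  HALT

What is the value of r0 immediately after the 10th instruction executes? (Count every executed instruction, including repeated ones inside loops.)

after MOV r2, #9: r2=9
after MOV r0, #7: r0=7
after AND r2, r0, r0: r2=7&7=7
after LSR r2, r0, #4: r2=7>>4=0
after OR r0, r0, #6: r0=7|6=7
after SUB r2, r2, #4: r2=0-4=-4
after OR r2, r0, r0: r2=7|7=7
after XOR r0, r2, r2: r0=7^7=0
after SUB r0, r2, r2: r0=7-7=0
after SUB r0, r0, #10: r0=0-10=-10
After step 10: r0 = -10.

-10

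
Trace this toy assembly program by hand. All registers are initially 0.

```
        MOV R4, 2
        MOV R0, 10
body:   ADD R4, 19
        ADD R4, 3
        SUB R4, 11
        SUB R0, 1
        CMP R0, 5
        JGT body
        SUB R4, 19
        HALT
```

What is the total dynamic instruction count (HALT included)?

after MOV R4, 2: R4=2
after MOV R0, 10: R0=10
after ADD R4, 19: R4=2+19=21
after ADD R4, 3: R4=21+3=24
after SUB R4, 11: R4=24-11=13
after SUB R0, 1: R0=10-1=9
CMP R0, 5  (cmp 9,5)
JGT body: taken
after ADD R4, 19: R4=13+19=32
after ADD R4, 3: R4=32+3=35
after SUB R4, 11: R4=35-11=24
after SUB R0, 1: R0=9-1=8
CMP R0, 5  (cmp 8,5)
JGT body: taken
after ADD R4, 19: R4=24+19=43
after ADD R4, 3: R4=43+3=46
after SUB R4, 11: R4=46-11=35
after SUB R0, 1: R0=8-1=7
CMP R0, 5  (cmp 7,5)
JGT body: taken
after ADD R4, 19: R4=35+19=54
after ADD R4, 3: R4=54+3=57
after SUB R4, 11: R4=57-11=46
after SUB R0, 1: R0=7-1=6
CMP R0, 5  (cmp 6,5)
JGT body: taken
after ADD R4, 19: R4=46+19=65
after ADD R4, 3: R4=65+3=68
after SUB R4, 11: R4=68-11=57
after SUB R0, 1: R0=6-1=5
CMP R0, 5  (cmp 5,5)
JGT body: not taken
after SUB R4, 19: R4=57-19=38
halt.
Total executed instructions: 34.

34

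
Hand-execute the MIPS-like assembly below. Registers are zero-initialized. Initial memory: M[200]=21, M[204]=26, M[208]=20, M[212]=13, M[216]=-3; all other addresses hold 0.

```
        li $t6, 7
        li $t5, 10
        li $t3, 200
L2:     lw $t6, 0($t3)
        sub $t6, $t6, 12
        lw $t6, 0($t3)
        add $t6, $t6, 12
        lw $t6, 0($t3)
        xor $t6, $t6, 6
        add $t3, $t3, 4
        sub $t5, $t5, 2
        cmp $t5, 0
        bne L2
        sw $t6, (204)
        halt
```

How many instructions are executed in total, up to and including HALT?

$t6=7
$t5=10
$t3=200
$t6=M[200]=21
$t6=21-12=9
$t6=M[200]=21
$t6=21+12=33
$t6=M[200]=21
$t6=21^6=19
$t3=200+4=204
$t5=10-2=8
cmp $t5, 0  (cmp 8,0)
bne L2: taken
$t6=M[204]=26
$t6=26-12=14
$t6=M[204]=26
$t6=26+12=38
$t6=M[204]=26
$t6=26^6=28
$t3=204+4=208
$t5=8-2=6
cmp $t5, 0  (cmp 6,0)
bne L2: taken
$t6=M[208]=20
$t6=20-12=8
$t6=M[208]=20
$t6=20+12=32
$t6=M[208]=20
$t6=20^6=18
$t3=208+4=212
$t5=6-2=4
cmp $t5, 0  (cmp 4,0)
bne L2: taken
$t6=M[212]=13
$t6=13-12=1
$t6=M[212]=13
$t6=13+12=25
$t6=M[212]=13
$t6=13^6=11
$t3=212+4=216
$t5=4-2=2
cmp $t5, 0  (cmp 2,0)
bne L2: taken
$t6=M[216]=-3
$t6=(-3)-12=-15
$t6=M[216]=-3
$t6=(-3)+12=9
$t6=M[216]=-3
$t6=(-3)^6=-5
$t3=216+4=220
$t5=2-2=0
cmp $t5, 0  (cmp 0,0)
bne L2: not taken
sw $t6, (204) → M[204]=-5
halt.
Total executed instructions: 55.

55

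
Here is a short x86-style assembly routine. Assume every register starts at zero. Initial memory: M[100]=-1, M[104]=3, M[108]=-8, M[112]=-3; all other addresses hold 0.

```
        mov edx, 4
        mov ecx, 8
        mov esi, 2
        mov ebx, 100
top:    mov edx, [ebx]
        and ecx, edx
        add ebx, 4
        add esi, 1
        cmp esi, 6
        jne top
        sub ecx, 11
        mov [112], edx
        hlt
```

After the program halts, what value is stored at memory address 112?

-3

after mov edx, 4: edx=4
after mov ecx, 8: ecx=8
after mov esi, 2: esi=2
after mov ebx, 100: ebx=100
after mov edx, [ebx]: edx=M[100]=-1
after and ecx, edx: ecx=8&(-1)=8
after add ebx, 4: ebx=100+4=104
after add esi, 1: esi=2+1=3
cmp esi, 6  (cmp 3,6)
jne top: taken
after mov edx, [ebx]: edx=M[104]=3
after and ecx, edx: ecx=8&3=0
after add ebx, 4: ebx=104+4=108
after add esi, 1: esi=3+1=4
cmp esi, 6  (cmp 4,6)
jne top: taken
after mov edx, [ebx]: edx=M[108]=-8
after and ecx, edx: ecx=0&(-8)=0
after add ebx, 4: ebx=108+4=112
after add esi, 1: esi=4+1=5
cmp esi, 6  (cmp 5,6)
jne top: taken
after mov edx, [ebx]: edx=M[112]=-3
after and ecx, edx: ecx=0&(-3)=0
after add ebx, 4: ebx=112+4=116
after add esi, 1: esi=5+1=6
cmp esi, 6  (cmp 6,6)
jne top: not taken
after sub ecx, 11: ecx=0-11=-11
mov [112], edx → M[112]=-3
halt.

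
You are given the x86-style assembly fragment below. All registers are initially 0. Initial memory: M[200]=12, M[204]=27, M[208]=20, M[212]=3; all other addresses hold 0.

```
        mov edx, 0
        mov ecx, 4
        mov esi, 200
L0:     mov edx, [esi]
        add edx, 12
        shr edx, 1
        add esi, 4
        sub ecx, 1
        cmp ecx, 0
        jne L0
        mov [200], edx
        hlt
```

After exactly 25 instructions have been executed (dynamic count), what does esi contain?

edx=0
ecx=4
esi=200
edx=M[200]=12
edx=12+12=24
edx=24>>1=12
esi=200+4=204
ecx=4-1=3
cmp ecx, 0  (cmp 3,0)
jne L0: taken
edx=M[204]=27
edx=27+12=39
edx=39>>1=19
esi=204+4=208
ecx=3-1=2
cmp ecx, 0  (cmp 2,0)
jne L0: taken
edx=M[208]=20
edx=20+12=32
edx=32>>1=16
esi=208+4=212
ecx=2-1=1
cmp ecx, 0  (cmp 1,0)
jne L0: taken
edx=M[212]=3
After step 25: esi = 212.

212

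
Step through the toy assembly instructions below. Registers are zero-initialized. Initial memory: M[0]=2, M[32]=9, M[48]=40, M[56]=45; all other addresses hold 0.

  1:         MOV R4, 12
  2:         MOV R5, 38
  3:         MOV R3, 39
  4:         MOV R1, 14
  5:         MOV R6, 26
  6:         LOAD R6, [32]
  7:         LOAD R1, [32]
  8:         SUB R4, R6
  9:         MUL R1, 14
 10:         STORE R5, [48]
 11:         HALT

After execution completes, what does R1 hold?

126

MOV R4, 12 → R4=12
MOV R5, 38 → R5=38
MOV R3, 39 → R3=39
MOV R1, 14 → R1=14
MOV R6, 26 → R6=26
LOAD R6, [32] → R6=M[32]=9
LOAD R1, [32] → R1=M[32]=9
SUB R4, R6 → R4=12-9=3
MUL R1, 14 → R1=9*14=126
STORE R5, [48] → M[48]=38
halt.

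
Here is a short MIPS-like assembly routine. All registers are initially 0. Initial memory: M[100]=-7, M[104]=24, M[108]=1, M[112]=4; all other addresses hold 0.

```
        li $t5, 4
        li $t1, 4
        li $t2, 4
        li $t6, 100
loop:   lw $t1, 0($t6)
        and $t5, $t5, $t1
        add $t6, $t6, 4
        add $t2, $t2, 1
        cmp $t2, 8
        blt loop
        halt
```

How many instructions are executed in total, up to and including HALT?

$t5=4
$t1=4
$t2=4
$t6=100
$t1=M[100]=-7
$t5=4&(-7)=0
$t6=100+4=104
$t2=4+1=5
cmp $t2, 8  (cmp 5,8)
blt loop: taken
$t1=M[104]=24
$t5=0&24=0
$t6=104+4=108
$t2=5+1=6
cmp $t2, 8  (cmp 6,8)
blt loop: taken
$t1=M[108]=1
$t5=0&1=0
$t6=108+4=112
$t2=6+1=7
cmp $t2, 8  (cmp 7,8)
blt loop: taken
$t1=M[112]=4
$t5=0&4=0
$t6=112+4=116
$t2=7+1=8
cmp $t2, 8  (cmp 8,8)
blt loop: not taken
halt.
Total executed instructions: 29.

29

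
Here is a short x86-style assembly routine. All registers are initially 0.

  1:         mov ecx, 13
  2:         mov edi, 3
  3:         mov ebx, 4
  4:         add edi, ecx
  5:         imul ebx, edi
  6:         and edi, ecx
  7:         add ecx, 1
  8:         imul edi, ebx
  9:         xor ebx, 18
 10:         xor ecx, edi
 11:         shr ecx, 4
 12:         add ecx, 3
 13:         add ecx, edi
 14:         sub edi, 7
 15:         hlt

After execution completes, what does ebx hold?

82

ecx=13
edi=3
ebx=4
edi=3+13=16
ebx=4*16=64
edi=16&13=0
ecx=13+1=14
edi=0*64=0
ebx=64^18=82
ecx=14^0=14
ecx=14>>4=0
ecx=0+3=3
ecx=3+0=3
edi=0-7=-7
halt.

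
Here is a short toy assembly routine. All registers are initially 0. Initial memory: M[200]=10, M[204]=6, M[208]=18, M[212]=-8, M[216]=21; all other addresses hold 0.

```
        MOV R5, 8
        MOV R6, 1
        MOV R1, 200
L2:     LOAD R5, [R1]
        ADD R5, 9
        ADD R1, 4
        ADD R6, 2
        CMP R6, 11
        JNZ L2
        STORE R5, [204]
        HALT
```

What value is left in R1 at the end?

220

after MOV R5, 8: R5=8
after MOV R6, 1: R6=1
after MOV R1, 200: R1=200
after LOAD R5, [R1]: R5=M[200]=10
after ADD R5, 9: R5=10+9=19
after ADD R1, 4: R1=200+4=204
after ADD R6, 2: R6=1+2=3
CMP R6, 11  (cmp 3,11)
JNZ L2: taken
after LOAD R5, [R1]: R5=M[204]=6
after ADD R5, 9: R5=6+9=15
after ADD R1, 4: R1=204+4=208
after ADD R6, 2: R6=3+2=5
CMP R6, 11  (cmp 5,11)
JNZ L2: taken
after LOAD R5, [R1]: R5=M[208]=18
after ADD R5, 9: R5=18+9=27
after ADD R1, 4: R1=208+4=212
after ADD R6, 2: R6=5+2=7
CMP R6, 11  (cmp 7,11)
JNZ L2: taken
after LOAD R5, [R1]: R5=M[212]=-8
after ADD R5, 9: R5=(-8)+9=1
after ADD R1, 4: R1=212+4=216
after ADD R6, 2: R6=7+2=9
CMP R6, 11  (cmp 9,11)
JNZ L2: taken
after LOAD R5, [R1]: R5=M[216]=21
after ADD R5, 9: R5=21+9=30
after ADD R1, 4: R1=216+4=220
after ADD R6, 2: R6=9+2=11
CMP R6, 11  (cmp 11,11)
JNZ L2: not taken
STORE R5, [204] → M[204]=30
halt.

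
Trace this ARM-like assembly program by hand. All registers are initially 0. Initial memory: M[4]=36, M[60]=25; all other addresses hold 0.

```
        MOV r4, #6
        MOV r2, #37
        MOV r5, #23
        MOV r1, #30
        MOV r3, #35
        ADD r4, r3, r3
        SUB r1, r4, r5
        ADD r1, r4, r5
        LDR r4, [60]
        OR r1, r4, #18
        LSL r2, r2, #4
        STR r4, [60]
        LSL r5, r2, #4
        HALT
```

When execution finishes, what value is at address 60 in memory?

r4=6
r2=37
r5=23
r1=30
r3=35
r4=35+35=70
r1=70-23=47
r1=70+23=93
r4=M[60]=25
r1=25|18=27
r2=37<<4=592
STR r4, [60] → M[60]=25
r5=592<<4=9472
halt.

25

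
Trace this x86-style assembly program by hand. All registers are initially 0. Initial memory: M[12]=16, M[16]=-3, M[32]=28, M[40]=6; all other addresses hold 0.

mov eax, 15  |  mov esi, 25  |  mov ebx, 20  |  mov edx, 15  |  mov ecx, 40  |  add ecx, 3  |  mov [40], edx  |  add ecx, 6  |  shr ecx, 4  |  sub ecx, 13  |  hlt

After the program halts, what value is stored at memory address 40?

mov eax, 15 → eax=15
mov esi, 25 → esi=25
mov ebx, 20 → ebx=20
mov edx, 15 → edx=15
mov ecx, 40 → ecx=40
add ecx, 3 → ecx=40+3=43
mov [40], edx → M[40]=15
add ecx, 6 → ecx=43+6=49
shr ecx, 4 → ecx=49>>4=3
sub ecx, 13 → ecx=3-13=-10
halt.

15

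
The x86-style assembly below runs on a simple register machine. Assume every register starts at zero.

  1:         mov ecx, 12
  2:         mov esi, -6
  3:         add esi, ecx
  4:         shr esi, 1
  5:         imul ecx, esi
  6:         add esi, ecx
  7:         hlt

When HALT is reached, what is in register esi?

ecx=12
esi=-6
esi=(-6)+12=6
esi=6>>1=3
ecx=12*3=36
esi=3+36=39
halt.

39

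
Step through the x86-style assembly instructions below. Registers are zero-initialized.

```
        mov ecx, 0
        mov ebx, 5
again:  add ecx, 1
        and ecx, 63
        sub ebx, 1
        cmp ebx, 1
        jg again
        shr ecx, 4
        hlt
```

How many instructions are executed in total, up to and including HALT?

24

after mov ecx, 0: ecx=0
after mov ebx, 5: ebx=5
after add ecx, 1: ecx=0+1=1
after and ecx, 63: ecx=1&63=1
after sub ebx, 1: ebx=5-1=4
cmp ebx, 1  (cmp 4,1)
jg again: taken
after add ecx, 1: ecx=1+1=2
after and ecx, 63: ecx=2&63=2
after sub ebx, 1: ebx=4-1=3
cmp ebx, 1  (cmp 3,1)
jg again: taken
after add ecx, 1: ecx=2+1=3
after and ecx, 63: ecx=3&63=3
after sub ebx, 1: ebx=3-1=2
cmp ebx, 1  (cmp 2,1)
jg again: taken
after add ecx, 1: ecx=3+1=4
after and ecx, 63: ecx=4&63=4
after sub ebx, 1: ebx=2-1=1
cmp ebx, 1  (cmp 1,1)
jg again: not taken
after shr ecx, 4: ecx=4>>4=0
halt.
Total executed instructions: 24.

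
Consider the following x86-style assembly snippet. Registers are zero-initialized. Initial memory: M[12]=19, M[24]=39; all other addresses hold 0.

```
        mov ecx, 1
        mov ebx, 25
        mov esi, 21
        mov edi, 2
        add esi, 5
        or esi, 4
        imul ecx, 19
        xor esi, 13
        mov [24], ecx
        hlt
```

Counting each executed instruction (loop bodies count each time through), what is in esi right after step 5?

mov ecx, 1 → ecx=1
mov ebx, 25 → ebx=25
mov esi, 21 → esi=21
mov edi, 2 → edi=2
add esi, 5 → esi=21+5=26
After step 5: esi = 26.

26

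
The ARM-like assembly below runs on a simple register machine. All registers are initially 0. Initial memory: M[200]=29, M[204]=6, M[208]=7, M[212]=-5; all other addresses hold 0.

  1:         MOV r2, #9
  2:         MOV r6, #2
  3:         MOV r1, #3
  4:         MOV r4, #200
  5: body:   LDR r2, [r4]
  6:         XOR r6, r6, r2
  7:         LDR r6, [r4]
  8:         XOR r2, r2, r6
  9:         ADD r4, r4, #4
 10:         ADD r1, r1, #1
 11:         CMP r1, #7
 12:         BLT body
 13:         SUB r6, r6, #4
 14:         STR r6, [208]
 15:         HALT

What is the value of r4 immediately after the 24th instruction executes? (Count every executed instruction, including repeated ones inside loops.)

208

r2=9
r6=2
r1=3
r4=200
r2=M[200]=29
r6=2^29=31
r6=M[200]=29
r2=29^29=0
r4=200+4=204
r1=3+1=4
CMP r1, #7  (cmp 4,7)
BLT body: taken
r2=M[204]=6
r6=29^6=27
r6=M[204]=6
r2=6^6=0
r4=204+4=208
r1=4+1=5
CMP r1, #7  (cmp 5,7)
BLT body: taken
r2=M[208]=7
r6=6^7=1
r6=M[208]=7
r2=7^7=0
After step 24: r4 = 208.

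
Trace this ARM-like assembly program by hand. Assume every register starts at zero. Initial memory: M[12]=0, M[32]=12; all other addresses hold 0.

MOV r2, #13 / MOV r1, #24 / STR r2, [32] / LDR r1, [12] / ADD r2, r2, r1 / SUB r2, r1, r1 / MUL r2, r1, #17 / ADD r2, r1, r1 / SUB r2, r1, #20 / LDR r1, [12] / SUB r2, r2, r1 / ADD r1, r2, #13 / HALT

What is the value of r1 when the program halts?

MOV r2, #13 → r2=13
MOV r1, #24 → r1=24
STR r2, [32] → M[32]=13
LDR r1, [12] → r1=M[12]=0
ADD r2, r2, r1 → r2=13+0=13
SUB r2, r1, r1 → r2=0-0=0
MUL r2, r1, #17 → r2=0*17=0
ADD r2, r1, r1 → r2=0+0=0
SUB r2, r1, #20 → r2=0-20=-20
LDR r1, [12] → r1=M[12]=0
SUB r2, r2, r1 → r2=(-20)-0=-20
ADD r1, r2, #13 → r1=(-20)+13=-7
halt.

-7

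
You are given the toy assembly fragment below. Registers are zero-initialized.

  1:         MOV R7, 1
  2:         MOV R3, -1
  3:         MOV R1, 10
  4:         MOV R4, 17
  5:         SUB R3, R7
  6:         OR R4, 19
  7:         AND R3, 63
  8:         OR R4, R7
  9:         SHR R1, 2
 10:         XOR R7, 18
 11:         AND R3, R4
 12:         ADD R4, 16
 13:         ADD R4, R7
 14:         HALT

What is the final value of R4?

after MOV R7, 1: R7=1
after MOV R3, -1: R3=-1
after MOV R1, 10: R1=10
after MOV R4, 17: R4=17
after SUB R3, R7: R3=(-1)-1=-2
after OR R4, 19: R4=17|19=19
after AND R3, 63: R3=(-2)&63=62
after OR R4, R7: R4=19|1=19
after SHR R1, 2: R1=10>>2=2
after XOR R7, 18: R7=1^18=19
after AND R3, R4: R3=62&19=18
after ADD R4, 16: R4=19+16=35
after ADD R4, R7: R4=35+19=54
halt.

54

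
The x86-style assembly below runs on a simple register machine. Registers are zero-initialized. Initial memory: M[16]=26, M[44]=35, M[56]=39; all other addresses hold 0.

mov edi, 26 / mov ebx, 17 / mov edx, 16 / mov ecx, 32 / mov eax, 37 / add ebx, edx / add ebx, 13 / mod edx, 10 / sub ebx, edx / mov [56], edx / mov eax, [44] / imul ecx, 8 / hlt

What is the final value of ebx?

40

edi=26
ebx=17
edx=16
ecx=32
eax=37
ebx=17+16=33
ebx=33+13=46
edx=16%10=6
ebx=46-6=40
mov [56], edx → M[56]=6
eax=M[44]=35
ecx=32*8=256
halt.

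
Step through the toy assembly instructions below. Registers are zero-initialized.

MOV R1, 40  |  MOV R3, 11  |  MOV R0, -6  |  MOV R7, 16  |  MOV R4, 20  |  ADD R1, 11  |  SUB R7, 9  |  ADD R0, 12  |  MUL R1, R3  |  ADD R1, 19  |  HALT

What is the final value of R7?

after MOV R1, 40: R1=40
after MOV R3, 11: R3=11
after MOV R0, -6: R0=-6
after MOV R7, 16: R7=16
after MOV R4, 20: R4=20
after ADD R1, 11: R1=40+11=51
after SUB R7, 9: R7=16-9=7
after ADD R0, 12: R0=(-6)+12=6
after MUL R1, R3: R1=51*11=561
after ADD R1, 19: R1=561+19=580
halt.

7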